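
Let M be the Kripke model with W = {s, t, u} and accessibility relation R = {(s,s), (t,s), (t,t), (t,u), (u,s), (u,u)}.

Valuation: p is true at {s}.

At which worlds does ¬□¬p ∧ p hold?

s: ¬□¬p is T, p is T. ✓
t: ¬□¬p is T, p is F. ✗
u: ¬□¬p is T, p is F. ✗

{s}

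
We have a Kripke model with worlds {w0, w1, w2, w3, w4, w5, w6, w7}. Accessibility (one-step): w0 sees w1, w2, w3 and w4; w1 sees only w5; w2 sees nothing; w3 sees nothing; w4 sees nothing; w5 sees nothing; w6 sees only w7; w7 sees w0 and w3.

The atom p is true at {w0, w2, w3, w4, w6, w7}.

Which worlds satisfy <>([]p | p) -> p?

{w0, w2, w3, w4, w5, w6, w7}

w0: <>([]p | p) is T, p is T. ✓
w1: <>([]p | p) is T, p is F. ✗
w2: <>([]p | p) is F, p is T. ✓
w3: <>([]p | p) is F, p is T. ✓
w4: <>([]p | p) is F, p is T. ✓
w5: <>([]p | p) is F, p is F. ✓
w6: <>([]p | p) is T, p is T. ✓
w7: <>([]p | p) is T, p is T. ✓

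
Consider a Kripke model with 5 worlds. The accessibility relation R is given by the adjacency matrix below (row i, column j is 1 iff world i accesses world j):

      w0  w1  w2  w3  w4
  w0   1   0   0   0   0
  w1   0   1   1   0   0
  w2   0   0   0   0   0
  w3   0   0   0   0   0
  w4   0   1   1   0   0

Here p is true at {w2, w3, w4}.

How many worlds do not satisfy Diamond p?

w0: successors {w0}; p there: w0:F. ✗
w1: successors {w1, w2}; p there: w1:F, w2:T. ✓
w2: no successors, so Diamond p fails. ✗
w3: no successors, so Diamond p fails. ✗
w4: successors {w1, w2}; p there: w1:F, w2:T. ✓
Satisfying worlds: {w1, w4}.
So Diamond p fails at the other 3 worlds.

3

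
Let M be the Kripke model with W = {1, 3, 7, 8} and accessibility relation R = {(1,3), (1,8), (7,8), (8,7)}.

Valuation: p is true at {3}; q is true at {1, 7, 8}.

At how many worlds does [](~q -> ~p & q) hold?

3

1: successors {3, 8}; ~q -> ~p & q there: 3:F, 8:T. ✗
3: no successors, so [](~q -> ~p & q) holds vacuously. ✓
7: successors {8}; ~q -> ~p & q there: 8:T. ✓
8: successors {7}; ~q -> ~p & q there: 7:T. ✓
Satisfying worlds: {3, 7, 8}.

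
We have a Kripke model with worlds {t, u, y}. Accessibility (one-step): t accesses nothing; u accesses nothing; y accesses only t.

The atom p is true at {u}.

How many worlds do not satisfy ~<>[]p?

1

t: <>[]p is F. ✓
u: <>[]p is F. ✓
y: <>[]p is T. ✗
Satisfying worlds: {t, u}.
So ~<>[]p fails at the other 1 world.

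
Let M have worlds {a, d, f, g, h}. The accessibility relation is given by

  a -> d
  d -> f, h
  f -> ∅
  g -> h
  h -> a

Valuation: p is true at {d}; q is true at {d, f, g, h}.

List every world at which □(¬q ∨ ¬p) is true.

a: successors {d}; ¬q ∨ ¬p there: d:F. ✗
d: successors {f, h}; ¬q ∨ ¬p there: f:T, h:T. ✓
f: no successors, so □(¬q ∨ ¬p) holds vacuously. ✓
g: successors {h}; ¬q ∨ ¬p there: h:T. ✓
h: successors {a}; ¬q ∨ ¬p there: a:T. ✓

{d, f, g, h}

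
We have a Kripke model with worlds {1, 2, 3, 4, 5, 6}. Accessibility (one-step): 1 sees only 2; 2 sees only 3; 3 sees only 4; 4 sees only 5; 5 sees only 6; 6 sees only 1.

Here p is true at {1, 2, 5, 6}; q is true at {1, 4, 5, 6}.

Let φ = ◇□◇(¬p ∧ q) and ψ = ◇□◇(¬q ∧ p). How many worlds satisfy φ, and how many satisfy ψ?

1 and 1

For ◇□◇(¬p ∧ q):
1: successors {2}; □◇(¬p ∧ q) there: 2:T. ✓
2: successors {3}; □◇(¬p ∧ q) there: 3:F. ✗
3: successors {4}; □◇(¬p ∧ q) there: 4:F. ✗
4: successors {5}; □◇(¬p ∧ q) there: 5:F. ✗
5: successors {6}; □◇(¬p ∧ q) there: 6:F. ✗
6: successors {1}; □◇(¬p ∧ q) there: 1:F. ✗
— 1 world.
For ◇□◇(¬q ∧ p):
1: successors {2}; □◇(¬q ∧ p) there: 2:F. ✗
2: successors {3}; □◇(¬q ∧ p) there: 3:F. ✗
3: successors {4}; □◇(¬q ∧ p) there: 4:F. ✗
4: successors {5}; □◇(¬q ∧ p) there: 5:F. ✗
5: successors {6}; □◇(¬q ∧ p) there: 6:T. ✓
6: successors {1}; □◇(¬q ∧ p) there: 1:F. ✗
— 1 world.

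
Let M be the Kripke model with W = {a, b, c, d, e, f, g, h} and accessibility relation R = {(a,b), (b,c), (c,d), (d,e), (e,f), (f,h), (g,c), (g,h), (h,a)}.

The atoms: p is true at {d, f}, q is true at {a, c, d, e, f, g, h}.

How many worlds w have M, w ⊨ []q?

7

a: successors {b}; q there: b:F. ✗
b: successors {c}; q there: c:T. ✓
c: successors {d}; q there: d:T. ✓
d: successors {e}; q there: e:T. ✓
e: successors {f}; q there: f:T. ✓
f: successors {h}; q there: h:T. ✓
g: successors {c, h}; q there: c:T, h:T. ✓
h: successors {a}; q there: a:T. ✓
Satisfying worlds: {b, c, d, e, f, g, h}.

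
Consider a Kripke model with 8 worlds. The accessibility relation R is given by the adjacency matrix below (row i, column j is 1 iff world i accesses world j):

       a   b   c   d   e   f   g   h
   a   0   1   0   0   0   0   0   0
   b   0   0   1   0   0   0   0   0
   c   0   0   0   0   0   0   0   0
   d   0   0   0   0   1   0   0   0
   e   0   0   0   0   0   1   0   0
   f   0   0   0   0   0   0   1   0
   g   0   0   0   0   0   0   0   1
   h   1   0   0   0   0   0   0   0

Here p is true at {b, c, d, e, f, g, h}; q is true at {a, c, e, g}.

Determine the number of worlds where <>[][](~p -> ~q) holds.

a: successors {b}; [][](~p -> ~q) there: b:T. ✓
b: successors {c}; [][](~p -> ~q) there: c:T. ✓
c: no successors, so <>[][](~p -> ~q) fails. ✗
d: successors {e}; [][](~p -> ~q) there: e:T. ✓
e: successors {f}; [][](~p -> ~q) there: f:T. ✓
f: successors {g}; [][](~p -> ~q) there: g:F. ✗
g: successors {h}; [][](~p -> ~q) there: h:T. ✓
h: successors {a}; [][](~p -> ~q) there: a:T. ✓
Satisfying worlds: {a, b, d, e, g, h}.

6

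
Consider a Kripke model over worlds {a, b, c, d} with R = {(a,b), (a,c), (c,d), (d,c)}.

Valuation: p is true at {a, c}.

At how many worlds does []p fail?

2

a: successors {b, c}; p there: b:F, c:T. ✗
b: no successors, so []p holds vacuously. ✓
c: successors {d}; p there: d:F. ✗
d: successors {c}; p there: c:T. ✓
Satisfying worlds: {b, d}.
So []p fails at the other 2 worlds.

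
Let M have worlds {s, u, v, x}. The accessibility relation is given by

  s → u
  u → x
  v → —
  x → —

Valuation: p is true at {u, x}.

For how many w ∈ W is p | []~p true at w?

3

s: p is F, []~p is F. ✗
u: p is T, []~p is F. ✓
v: p is F, []~p is T. ✓
x: p is T, []~p is T. ✓
Satisfying worlds: {u, v, x}.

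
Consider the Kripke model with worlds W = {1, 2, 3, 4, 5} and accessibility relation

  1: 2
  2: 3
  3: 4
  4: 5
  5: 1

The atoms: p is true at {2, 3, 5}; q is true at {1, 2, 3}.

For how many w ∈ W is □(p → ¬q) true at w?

3

1: successors {2}; p → ¬q there: 2:F. ✗
2: successors {3}; p → ¬q there: 3:F. ✗
3: successors {4}; p → ¬q there: 4:T. ✓
4: successors {5}; p → ¬q there: 5:T. ✓
5: successors {1}; p → ¬q there: 1:T. ✓
Satisfying worlds: {3, 4, 5}.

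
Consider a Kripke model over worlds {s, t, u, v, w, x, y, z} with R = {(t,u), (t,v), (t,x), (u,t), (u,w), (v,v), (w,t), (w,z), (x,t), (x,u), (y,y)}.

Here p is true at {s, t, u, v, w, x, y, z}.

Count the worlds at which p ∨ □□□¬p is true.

8

s: p is T, □□□¬p is T. ✓
t: p is T, □□□¬p is F. ✓
u: p is T, □□□¬p is F. ✓
v: p is T, □□□¬p is F. ✓
w: p is T, □□□¬p is F. ✓
x: p is T, □□□¬p is F. ✓
y: p is T, □□□¬p is F. ✓
z: p is T, □□□¬p is T. ✓
Satisfying worlds: {s, t, u, v, w, x, y, z}.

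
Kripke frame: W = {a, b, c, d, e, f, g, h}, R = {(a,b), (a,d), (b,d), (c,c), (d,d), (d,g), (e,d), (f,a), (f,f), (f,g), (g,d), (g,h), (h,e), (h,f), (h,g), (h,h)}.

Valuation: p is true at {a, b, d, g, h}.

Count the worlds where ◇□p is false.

a: successors {b, d}; □p there: b:T, d:T. ✓
b: successors {d}; □p there: d:T. ✓
c: successors {c}; □p there: c:F. ✗
d: successors {d, g}; □p there: d:T, g:T. ✓
e: successors {d}; □p there: d:T. ✓
f: successors {a, f, g}; □p there: a:T, f:F, g:T. ✓
g: successors {d, h}; □p there: d:T, h:F. ✓
h: successors {e, f, g, h}; □p there: e:T, f:F, g:T, h:F. ✓
Satisfying worlds: {a, b, d, e, f, g, h}.
So ◇□p fails at the other 1 world.

1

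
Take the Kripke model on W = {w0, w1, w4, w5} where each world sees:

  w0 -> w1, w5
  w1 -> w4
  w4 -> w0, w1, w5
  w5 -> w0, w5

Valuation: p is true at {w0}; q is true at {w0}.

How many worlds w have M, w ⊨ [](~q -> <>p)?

w0: successors {w1, w5}; ~q -> <>p there: w1:F, w5:T. ✗
w1: successors {w4}; ~q -> <>p there: w4:T. ✓
w4: successors {w0, w1, w5}; ~q -> <>p there: w0:T, w1:F, w5:T. ✗
w5: successors {w0, w5}; ~q -> <>p there: w0:T, w5:T. ✓
Satisfying worlds: {w1, w5}.

2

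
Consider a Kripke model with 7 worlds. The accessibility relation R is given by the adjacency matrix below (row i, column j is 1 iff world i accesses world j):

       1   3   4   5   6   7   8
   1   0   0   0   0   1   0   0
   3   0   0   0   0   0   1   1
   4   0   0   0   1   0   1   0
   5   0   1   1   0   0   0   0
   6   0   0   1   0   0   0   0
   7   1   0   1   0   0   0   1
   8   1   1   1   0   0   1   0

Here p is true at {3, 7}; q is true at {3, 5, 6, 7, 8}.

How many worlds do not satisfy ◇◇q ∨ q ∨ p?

1

1: ◇◇q is F, q ∨ p is F. ✗
3: ◇◇q is T, q ∨ p is T. ✓
4: ◇◇q is T, q ∨ p is F. ✓
5: ◇◇q is T, q ∨ p is T. ✓
6: ◇◇q is T, q ∨ p is T. ✓
7: ◇◇q is T, q ∨ p is T. ✓
8: ◇◇q is T, q ∨ p is T. ✓
Satisfying worlds: {3, 4, 5, 6, 7, 8}.
So ◇◇q ∨ q ∨ p fails at the other 1 world.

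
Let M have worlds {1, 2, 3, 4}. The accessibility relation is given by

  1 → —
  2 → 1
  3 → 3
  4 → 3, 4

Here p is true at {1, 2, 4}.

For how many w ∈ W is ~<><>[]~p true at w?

1: <><>[]~p is F. ✓
2: <><>[]~p is F. ✓
3: <><>[]~p is T. ✗
4: <><>[]~p is T. ✗
Satisfying worlds: {1, 2}.

2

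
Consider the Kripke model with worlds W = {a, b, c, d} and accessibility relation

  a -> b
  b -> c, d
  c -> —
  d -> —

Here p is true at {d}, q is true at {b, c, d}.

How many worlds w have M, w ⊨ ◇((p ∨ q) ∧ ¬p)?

a: successors {b}; (p ∨ q) ∧ ¬p there: b:T. ✓
b: successors {c, d}; (p ∨ q) ∧ ¬p there: c:T, d:F. ✓
c: no successors, so ◇((p ∨ q) ∧ ¬p) fails. ✗
d: no successors, so ◇((p ∨ q) ∧ ¬p) fails. ✗
Satisfying worlds: {a, b}.

2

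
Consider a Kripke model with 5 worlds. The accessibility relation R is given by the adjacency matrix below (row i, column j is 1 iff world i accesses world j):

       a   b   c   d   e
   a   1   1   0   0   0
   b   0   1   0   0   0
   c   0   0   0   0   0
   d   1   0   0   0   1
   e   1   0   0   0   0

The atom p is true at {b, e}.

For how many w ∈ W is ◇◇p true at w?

a: successors {a, b}; ◇p there: a:T, b:T. ✓
b: successors {b}; ◇p there: b:T. ✓
c: no successors, so ◇◇p fails. ✗
d: successors {a, e}; ◇p there: a:T, e:F. ✓
e: successors {a}; ◇p there: a:T. ✓
Satisfying worlds: {a, b, d, e}.

4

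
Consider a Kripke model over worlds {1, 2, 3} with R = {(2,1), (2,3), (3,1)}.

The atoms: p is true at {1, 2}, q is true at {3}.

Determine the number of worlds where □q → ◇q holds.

1: □q is T, ◇q is F. ✗
2: □q is F, ◇q is T. ✓
3: □q is F, ◇q is F. ✓
Satisfying worlds: {2, 3}.

2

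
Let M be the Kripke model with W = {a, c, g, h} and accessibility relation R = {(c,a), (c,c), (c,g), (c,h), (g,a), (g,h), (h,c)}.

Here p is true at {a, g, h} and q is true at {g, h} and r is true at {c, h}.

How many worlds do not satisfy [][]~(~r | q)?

2

a: no successors, so [][]~(~r | q) holds vacuously. ✓
c: successors {a, c, g, h}; []~(~r | q) there: a:T, c:F, g:F, h:T. ✗
g: successors {a, h}; []~(~r | q) there: a:T, h:T. ✓
h: successors {c}; []~(~r | q) there: c:F. ✗
Satisfying worlds: {a, g}.
So [][]~(~r | q) fails at the other 2 worlds.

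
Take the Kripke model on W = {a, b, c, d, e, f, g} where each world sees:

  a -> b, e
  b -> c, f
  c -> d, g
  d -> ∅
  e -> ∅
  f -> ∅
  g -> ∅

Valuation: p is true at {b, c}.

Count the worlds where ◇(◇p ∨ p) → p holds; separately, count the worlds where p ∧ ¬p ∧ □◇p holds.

6 and 0

For ◇(◇p ∨ p) → p:
a: ◇(◇p ∨ p) is T, p is F. ✗
b: ◇(◇p ∨ p) is T, p is T. ✓
c: ◇(◇p ∨ p) is F, p is T. ✓
d: ◇(◇p ∨ p) is F, p is F. ✓
e: ◇(◇p ∨ p) is F, p is F. ✓
f: ◇(◇p ∨ p) is F, p is F. ✓
g: ◇(◇p ∨ p) is F, p is F. ✓
— 6 worlds.
For p ∧ ¬p ∧ □◇p:
a: p is F, ¬p ∧ □◇p is F. ✗
b: p is T, ¬p ∧ □◇p is F. ✗
c: p is T, ¬p ∧ □◇p is F. ✗
d: p is F, ¬p ∧ □◇p is T. ✗
e: p is F, ¬p ∧ □◇p is T. ✗
f: p is F, ¬p ∧ □◇p is T. ✗
g: p is F, ¬p ∧ □◇p is T. ✗
— 0 worlds.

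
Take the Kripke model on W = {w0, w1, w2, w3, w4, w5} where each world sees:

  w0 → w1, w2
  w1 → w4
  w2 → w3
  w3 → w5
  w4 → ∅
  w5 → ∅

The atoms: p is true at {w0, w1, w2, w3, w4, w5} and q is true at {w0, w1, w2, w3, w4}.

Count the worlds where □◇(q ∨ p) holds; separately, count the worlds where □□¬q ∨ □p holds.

For □◇(q ∨ p):
w0: successors {w1, w2}; ◇(q ∨ p) there: w1:T, w2:T. ✓
w1: successors {w4}; ◇(q ∨ p) there: w4:F. ✗
w2: successors {w3}; ◇(q ∨ p) there: w3:T. ✓
w3: successors {w5}; ◇(q ∨ p) there: w5:F. ✗
w4: no successors, so □◇(q ∨ p) holds vacuously. ✓
w5: no successors, so □◇(q ∨ p) holds vacuously. ✓
— 4 worlds.
For □□¬q ∨ □p:
w0: □□¬q is F, □p is T. ✓
w1: □□¬q is T, □p is T. ✓
w2: □□¬q is T, □p is T. ✓
w3: □□¬q is T, □p is T. ✓
w4: □□¬q is T, □p is T. ✓
w5: □□¬q is T, □p is T. ✓
— 6 worlds.

4 and 6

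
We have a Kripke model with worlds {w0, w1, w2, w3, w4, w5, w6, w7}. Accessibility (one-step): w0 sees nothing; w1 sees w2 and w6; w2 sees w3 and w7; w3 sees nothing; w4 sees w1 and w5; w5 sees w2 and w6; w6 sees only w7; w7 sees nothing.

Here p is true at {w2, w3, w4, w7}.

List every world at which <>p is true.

{w1, w2, w5, w6}

w0: no successors, so <>p fails. ✗
w1: successors {w2, w6}; p there: w2:T, w6:F. ✓
w2: successors {w3, w7}; p there: w3:T, w7:T. ✓
w3: no successors, so <>p fails. ✗
w4: successors {w1, w5}; p there: w1:F, w5:F. ✗
w5: successors {w2, w6}; p there: w2:T, w6:F. ✓
w6: successors {w7}; p there: w7:T. ✓
w7: no successors, so <>p fails. ✗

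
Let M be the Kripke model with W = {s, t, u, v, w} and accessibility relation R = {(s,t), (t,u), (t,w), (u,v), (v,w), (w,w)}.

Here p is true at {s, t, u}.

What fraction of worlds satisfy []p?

s: successors {t}; p there: t:T. ✓
t: successors {u, w}; p there: u:T, w:F. ✗
u: successors {v}; p there: v:F. ✗
v: successors {w}; p there: w:F. ✗
w: successors {w}; p there: w:F. ✗
That's 1 of 5 worlds, so 1/5.

1/5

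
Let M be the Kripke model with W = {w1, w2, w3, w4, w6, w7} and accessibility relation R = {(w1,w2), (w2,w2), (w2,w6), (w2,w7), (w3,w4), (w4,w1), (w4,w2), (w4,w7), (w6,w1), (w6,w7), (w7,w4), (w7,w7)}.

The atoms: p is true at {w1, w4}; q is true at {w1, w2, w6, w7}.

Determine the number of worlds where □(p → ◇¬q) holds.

w1: successors {w2}; p → ◇¬q there: w2:T. ✓
w2: successors {w2, w6, w7}; p → ◇¬q there: w2:T, w6:T, w7:T. ✓
w3: successors {w4}; p → ◇¬q there: w4:F. ✗
w4: successors {w1, w2, w7}; p → ◇¬q there: w1:F, w2:T, w7:T. ✗
w6: successors {w1, w7}; p → ◇¬q there: w1:F, w7:T. ✗
w7: successors {w4, w7}; p → ◇¬q there: w4:F, w7:T. ✗
Satisfying worlds: {w1, w2}.

2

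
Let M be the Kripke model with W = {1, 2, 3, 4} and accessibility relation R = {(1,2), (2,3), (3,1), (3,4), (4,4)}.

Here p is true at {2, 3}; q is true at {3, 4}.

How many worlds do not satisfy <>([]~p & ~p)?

1: successors {2}; []~p & ~p there: 2:F. ✗
2: successors {3}; []~p & ~p there: 3:F. ✗
3: successors {1, 4}; []~p & ~p there: 1:F, 4:T. ✓
4: successors {4}; []~p & ~p there: 4:T. ✓
Satisfying worlds: {3, 4}.
So <>([]~p & ~p) fails at the other 2 worlds.

2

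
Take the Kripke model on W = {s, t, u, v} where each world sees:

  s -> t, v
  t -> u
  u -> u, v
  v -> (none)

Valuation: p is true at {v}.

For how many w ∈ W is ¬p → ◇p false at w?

s: ¬p is T, ◇p is T. ✓
t: ¬p is T, ◇p is F. ✗
u: ¬p is T, ◇p is T. ✓
v: ¬p is F, ◇p is F. ✓
Satisfying worlds: {s, u, v}.
So ¬p → ◇p fails at the other 1 world.

1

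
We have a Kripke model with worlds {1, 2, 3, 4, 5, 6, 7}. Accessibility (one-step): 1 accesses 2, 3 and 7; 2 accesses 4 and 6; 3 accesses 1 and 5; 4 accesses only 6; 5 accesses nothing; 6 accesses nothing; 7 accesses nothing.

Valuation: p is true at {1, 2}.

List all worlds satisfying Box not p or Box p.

1: Box not p is F, Box p is F. ✗
2: Box not p is T, Box p is F. ✓
3: Box not p is F, Box p is F. ✗
4: Box not p is T, Box p is F. ✓
5: Box not p is T, Box p is T. ✓
6: Box not p is T, Box p is T. ✓
7: Box not p is T, Box p is T. ✓

{2, 4, 5, 6, 7}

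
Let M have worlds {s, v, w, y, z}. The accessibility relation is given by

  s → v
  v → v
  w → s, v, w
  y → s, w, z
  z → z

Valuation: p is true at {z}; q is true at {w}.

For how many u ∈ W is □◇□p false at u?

s: successors {v}; ◇□p there: v:F. ✗
v: successors {v}; ◇□p there: v:F. ✗
w: successors {s, v, w}; ◇□p there: s:F, v:F, w:F. ✗
y: successors {s, w, z}; ◇□p there: s:F, w:F, z:T. ✗
z: successors {z}; ◇□p there: z:T. ✓
Satisfying worlds: {z}.
So □◇□p fails at the other 4 worlds.

4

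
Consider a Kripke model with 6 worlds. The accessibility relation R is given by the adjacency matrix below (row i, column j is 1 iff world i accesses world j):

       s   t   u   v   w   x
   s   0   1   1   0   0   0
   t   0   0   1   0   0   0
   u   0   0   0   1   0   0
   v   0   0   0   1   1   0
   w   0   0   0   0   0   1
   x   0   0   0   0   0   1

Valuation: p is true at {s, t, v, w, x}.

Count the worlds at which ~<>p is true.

s: <>p is T. ✗
t: <>p is F. ✓
u: <>p is T. ✗
v: <>p is T. ✗
w: <>p is T. ✗
x: <>p is T. ✗
Satisfying worlds: {t}.

1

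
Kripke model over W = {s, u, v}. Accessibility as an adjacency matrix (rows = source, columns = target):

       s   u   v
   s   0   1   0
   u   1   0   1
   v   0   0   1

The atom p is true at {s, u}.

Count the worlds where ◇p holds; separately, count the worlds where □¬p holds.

For ◇p:
s: successors {u}; p there: u:T. ✓
u: successors {s, v}; p there: s:T, v:F. ✓
v: successors {v}; p there: v:F. ✗
— 2 worlds.
For □¬p:
s: successors {u}; ¬p there: u:F. ✗
u: successors {s, v}; ¬p there: s:F, v:T. ✗
v: successors {v}; ¬p there: v:T. ✓
— 1 world.

2 and 1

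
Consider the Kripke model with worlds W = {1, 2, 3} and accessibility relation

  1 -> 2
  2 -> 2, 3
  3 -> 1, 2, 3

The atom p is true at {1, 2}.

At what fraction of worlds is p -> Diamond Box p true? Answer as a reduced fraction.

1: p is T, Diamond Box p is F. ✗
2: p is T, Diamond Box p is F. ✗
3: p is F, Diamond Box p is T. ✓
That's 1 of 3 worlds, so 1/3.

1/3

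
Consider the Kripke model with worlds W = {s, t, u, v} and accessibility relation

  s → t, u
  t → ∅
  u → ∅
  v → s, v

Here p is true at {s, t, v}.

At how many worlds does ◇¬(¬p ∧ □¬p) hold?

2

s: successors {t, u}; ¬(¬p ∧ □¬p) there: t:T, u:F. ✓
t: no successors, so ◇¬(¬p ∧ □¬p) fails. ✗
u: no successors, so ◇¬(¬p ∧ □¬p) fails. ✗
v: successors {s, v}; ¬(¬p ∧ □¬p) there: s:T, v:T. ✓
Satisfying worlds: {s, v}.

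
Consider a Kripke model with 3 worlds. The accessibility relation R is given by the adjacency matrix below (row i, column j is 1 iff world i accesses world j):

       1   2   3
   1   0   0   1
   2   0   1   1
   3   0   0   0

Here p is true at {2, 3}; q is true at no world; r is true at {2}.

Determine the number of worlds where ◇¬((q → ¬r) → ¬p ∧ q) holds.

1: successors {3}; ¬((q → ¬r) → ¬p ∧ q) there: 3:T. ✓
2: successors {2, 3}; ¬((q → ¬r) → ¬p ∧ q) there: 2:T, 3:T. ✓
3: no successors, so ◇¬((q → ¬r) → ¬p ∧ q) fails. ✗
Satisfying worlds: {1, 2}.

2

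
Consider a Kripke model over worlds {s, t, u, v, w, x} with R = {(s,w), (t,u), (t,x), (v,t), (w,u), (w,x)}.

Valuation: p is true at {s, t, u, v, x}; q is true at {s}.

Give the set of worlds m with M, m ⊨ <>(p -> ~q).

{s, t, v, w}

s: successors {w}; p -> ~q there: w:T. ✓
t: successors {u, x}; p -> ~q there: u:T, x:T. ✓
u: no successors, so <>(p -> ~q) fails. ✗
v: successors {t}; p -> ~q there: t:T. ✓
w: successors {u, x}; p -> ~q there: u:T, x:T. ✓
x: no successors, so <>(p -> ~q) fails. ✗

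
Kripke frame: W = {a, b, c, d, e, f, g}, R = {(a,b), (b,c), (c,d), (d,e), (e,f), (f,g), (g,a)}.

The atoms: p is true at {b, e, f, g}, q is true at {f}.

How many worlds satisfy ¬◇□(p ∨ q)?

3

a: ◇□(p ∨ q) is F. ✓
b: ◇□(p ∨ q) is F. ✓
c: ◇□(p ∨ q) is T. ✗
d: ◇□(p ∨ q) is T. ✗
e: ◇□(p ∨ q) is T. ✗
f: ◇□(p ∨ q) is F. ✓
g: ◇□(p ∨ q) is T. ✗
Satisfying worlds: {a, b, f}.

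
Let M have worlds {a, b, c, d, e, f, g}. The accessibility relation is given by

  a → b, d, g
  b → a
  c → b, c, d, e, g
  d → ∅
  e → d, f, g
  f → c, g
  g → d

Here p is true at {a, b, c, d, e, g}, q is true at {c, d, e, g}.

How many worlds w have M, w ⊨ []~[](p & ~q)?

3

a: successors {b, d, g}; ~[](p & ~q) there: b:F, d:F, g:T. ✗
b: successors {a}; ~[](p & ~q) there: a:T. ✓
c: successors {b, c, d, e, g}; ~[](p & ~q) there: b:F, c:T, d:F, e:T, g:T. ✗
d: no successors, so []~[](p & ~q) holds vacuously. ✓
e: successors {d, f, g}; ~[](p & ~q) there: d:F, f:T, g:T. ✗
f: successors {c, g}; ~[](p & ~q) there: c:T, g:T. ✓
g: successors {d}; ~[](p & ~q) there: d:F. ✗
Satisfying worlds: {b, d, f}.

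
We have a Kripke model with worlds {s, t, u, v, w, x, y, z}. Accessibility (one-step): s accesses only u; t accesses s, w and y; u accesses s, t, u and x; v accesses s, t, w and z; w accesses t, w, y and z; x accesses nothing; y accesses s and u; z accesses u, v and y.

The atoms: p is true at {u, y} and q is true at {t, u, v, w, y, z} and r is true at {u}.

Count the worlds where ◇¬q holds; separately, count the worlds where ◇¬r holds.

For ◇¬q:
s: successors {u}; ¬q there: u:F. ✗
t: successors {s, w, y}; ¬q there: s:T, w:F, y:F. ✓
u: successors {s, t, u, x}; ¬q there: s:T, t:F, u:F, x:T. ✓
v: successors {s, t, w, z}; ¬q there: s:T, t:F, w:F, z:F. ✓
w: successors {t, w, y, z}; ¬q there: t:F, w:F, y:F, z:F. ✗
x: no successors, so ◇¬q fails. ✗
y: successors {s, u}; ¬q there: s:T, u:F. ✓
z: successors {u, v, y}; ¬q there: u:F, v:F, y:F. ✗
— 4 worlds.
For ◇¬r:
s: successors {u}; ¬r there: u:F. ✗
t: successors {s, w, y}; ¬r there: s:T, w:T, y:T. ✓
u: successors {s, t, u, x}; ¬r there: s:T, t:T, u:F, x:T. ✓
v: successors {s, t, w, z}; ¬r there: s:T, t:T, w:T, z:T. ✓
w: successors {t, w, y, z}; ¬r there: t:T, w:T, y:T, z:T. ✓
x: no successors, so ◇¬r fails. ✗
y: successors {s, u}; ¬r there: s:T, u:F. ✓
z: successors {u, v, y}; ¬r there: u:F, v:T, y:T. ✓
— 6 worlds.

4 and 6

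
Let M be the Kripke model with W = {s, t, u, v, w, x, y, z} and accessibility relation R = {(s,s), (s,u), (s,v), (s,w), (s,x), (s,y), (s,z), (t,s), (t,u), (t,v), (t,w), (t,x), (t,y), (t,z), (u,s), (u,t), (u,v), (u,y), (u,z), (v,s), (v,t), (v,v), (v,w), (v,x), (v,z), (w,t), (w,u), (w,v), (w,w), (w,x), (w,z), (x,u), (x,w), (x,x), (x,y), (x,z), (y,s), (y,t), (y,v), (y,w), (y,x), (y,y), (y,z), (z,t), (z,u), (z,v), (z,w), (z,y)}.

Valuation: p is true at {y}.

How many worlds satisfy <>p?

s: successors {s, u, v, w, x, y, z}; p there: s:F, u:F, v:F, w:F, x:F, y:T, z:F. ✓
t: successors {s, u, v, w, x, y, z}; p there: s:F, u:F, v:F, w:F, x:F, y:T, z:F. ✓
u: successors {s, t, v, y, z}; p there: s:F, t:F, v:F, y:T, z:F. ✓
v: successors {s, t, v, w, x, z}; p there: s:F, t:F, v:F, w:F, x:F, z:F. ✗
w: successors {t, u, v, w, x, z}; p there: t:F, u:F, v:F, w:F, x:F, z:F. ✗
x: successors {u, w, x, y, z}; p there: u:F, w:F, x:F, y:T, z:F. ✓
y: successors {s, t, v, w, x, y, z}; p there: s:F, t:F, v:F, w:F, x:F, y:T, z:F. ✓
z: successors {t, u, v, w, y}; p there: t:F, u:F, v:F, w:F, y:T. ✓
Satisfying worlds: {s, t, u, x, y, z}.

6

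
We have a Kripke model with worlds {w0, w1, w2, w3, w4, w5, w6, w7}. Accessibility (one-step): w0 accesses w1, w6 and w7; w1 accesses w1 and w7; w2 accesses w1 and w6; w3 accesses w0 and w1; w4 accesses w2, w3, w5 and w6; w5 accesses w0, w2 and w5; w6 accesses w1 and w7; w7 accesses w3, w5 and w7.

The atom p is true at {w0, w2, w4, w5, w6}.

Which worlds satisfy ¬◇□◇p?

w0: ◇□◇p is T. ✗
w1: ◇□◇p is T. ✗
w2: ◇□◇p is F. ✓
w3: ◇□◇p is F. ✓
w4: ◇□◇p is T. ✗
w5: ◇□◇p is T. ✗
w6: ◇□◇p is T. ✗
w7: ◇□◇p is T. ✗

{w2, w3}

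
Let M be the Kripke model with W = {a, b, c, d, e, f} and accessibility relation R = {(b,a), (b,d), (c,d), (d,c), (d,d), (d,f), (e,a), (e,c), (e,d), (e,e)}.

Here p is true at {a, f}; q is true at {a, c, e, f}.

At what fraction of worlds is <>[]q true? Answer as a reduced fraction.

1/2

a: no successors, so <>[]q fails. ✗
b: successors {a, d}; []q there: a:T, d:F. ✓
c: successors {d}; []q there: d:F. ✗
d: successors {c, d, f}; []q there: c:F, d:F, f:T. ✓
e: successors {a, c, d, e}; []q there: a:T, c:F, d:F, e:F. ✓
f: no successors, so <>[]q fails. ✗
That's 3 of 6 worlds, so 3/6 = 1/2.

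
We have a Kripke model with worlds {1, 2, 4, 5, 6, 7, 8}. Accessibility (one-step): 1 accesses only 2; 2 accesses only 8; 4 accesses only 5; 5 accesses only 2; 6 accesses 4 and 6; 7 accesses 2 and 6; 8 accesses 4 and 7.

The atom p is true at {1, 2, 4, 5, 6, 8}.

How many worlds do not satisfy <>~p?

1: successors {2}; ~p there: 2:F. ✗
2: successors {8}; ~p there: 8:F. ✗
4: successors {5}; ~p there: 5:F. ✗
5: successors {2}; ~p there: 2:F. ✗
6: successors {4, 6}; ~p there: 4:F, 6:F. ✗
7: successors {2, 6}; ~p there: 2:F, 6:F. ✗
8: successors {4, 7}; ~p there: 4:F, 7:T. ✓
Satisfying worlds: {8}.
So <>~p fails at the other 6 worlds.

6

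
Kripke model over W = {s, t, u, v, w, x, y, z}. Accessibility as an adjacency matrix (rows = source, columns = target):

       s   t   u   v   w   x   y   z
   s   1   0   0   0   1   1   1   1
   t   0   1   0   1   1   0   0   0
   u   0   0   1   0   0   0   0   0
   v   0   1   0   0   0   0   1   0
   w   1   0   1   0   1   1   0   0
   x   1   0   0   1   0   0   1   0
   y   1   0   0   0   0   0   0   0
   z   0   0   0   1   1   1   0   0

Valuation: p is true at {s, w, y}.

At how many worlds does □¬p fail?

s: successors {s, w, x, y, z}; ¬p there: s:F, w:F, x:T, y:F, z:T. ✗
t: successors {t, v, w}; ¬p there: t:T, v:T, w:F. ✗
u: successors {u}; ¬p there: u:T. ✓
v: successors {t, y}; ¬p there: t:T, y:F. ✗
w: successors {s, u, w, x}; ¬p there: s:F, u:T, w:F, x:T. ✗
x: successors {s, v, y}; ¬p there: s:F, v:T, y:F. ✗
y: successors {s}; ¬p there: s:F. ✗
z: successors {v, w, x}; ¬p there: v:T, w:F, x:T. ✗
Satisfying worlds: {u}.
So □¬p fails at the other 7 worlds.

7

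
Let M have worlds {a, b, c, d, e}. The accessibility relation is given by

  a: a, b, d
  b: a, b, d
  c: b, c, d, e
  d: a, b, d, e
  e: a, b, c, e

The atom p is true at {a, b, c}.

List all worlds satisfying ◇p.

{a, b, c, d, e}

a: successors {a, b, d}; p there: a:T, b:T, d:F. ✓
b: successors {a, b, d}; p there: a:T, b:T, d:F. ✓
c: successors {b, c, d, e}; p there: b:T, c:T, d:F, e:F. ✓
d: successors {a, b, d, e}; p there: a:T, b:T, d:F, e:F. ✓
e: successors {a, b, c, e}; p there: a:T, b:T, c:T, e:F. ✓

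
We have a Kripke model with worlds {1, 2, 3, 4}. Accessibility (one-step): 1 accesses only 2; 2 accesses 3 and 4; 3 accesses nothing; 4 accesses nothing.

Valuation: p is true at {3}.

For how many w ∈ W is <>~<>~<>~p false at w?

3

1: successors {2}; ~<>~<>~p there: 2:F. ✗
2: successors {3, 4}; ~<>~<>~p there: 3:T, 4:T. ✓
3: no successors, so <>~<>~<>~p fails. ✗
4: no successors, so <>~<>~<>~p fails. ✗
Satisfying worlds: {2}.
So <>~<>~<>~p fails at the other 3 worlds.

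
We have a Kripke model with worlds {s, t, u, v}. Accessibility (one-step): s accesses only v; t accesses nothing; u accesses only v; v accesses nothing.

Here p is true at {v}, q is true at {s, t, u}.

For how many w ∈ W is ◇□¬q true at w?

2

s: successors {v}; □¬q there: v:T. ✓
t: no successors, so ◇□¬q fails. ✗
u: successors {v}; □¬q there: v:T. ✓
v: no successors, so ◇□¬q fails. ✗
Satisfying worlds: {s, u}.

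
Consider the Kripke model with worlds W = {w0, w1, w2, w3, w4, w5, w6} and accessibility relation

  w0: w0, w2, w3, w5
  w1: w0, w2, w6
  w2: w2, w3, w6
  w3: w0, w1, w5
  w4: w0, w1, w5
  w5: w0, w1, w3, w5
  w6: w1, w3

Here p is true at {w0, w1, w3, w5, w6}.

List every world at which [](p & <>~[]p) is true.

{w3, w4, w5, w6}

w0: successors {w0, w2, w3, w5}; p & <>~[]p there: w0:T, w2:F, w3:T, w5:T. ✗
w1: successors {w0, w2, w6}; p & <>~[]p there: w0:T, w2:F, w6:T. ✗
w2: successors {w2, w3, w6}; p & <>~[]p there: w2:F, w3:T, w6:T. ✗
w3: successors {w0, w1, w5}; p & <>~[]p there: w0:T, w1:T, w5:T. ✓
w4: successors {w0, w1, w5}; p & <>~[]p there: w0:T, w1:T, w5:T. ✓
w5: successors {w0, w1, w3, w5}; p & <>~[]p there: w0:T, w1:T, w3:T, w5:T. ✓
w6: successors {w1, w3}; p & <>~[]p there: w1:T, w3:T. ✓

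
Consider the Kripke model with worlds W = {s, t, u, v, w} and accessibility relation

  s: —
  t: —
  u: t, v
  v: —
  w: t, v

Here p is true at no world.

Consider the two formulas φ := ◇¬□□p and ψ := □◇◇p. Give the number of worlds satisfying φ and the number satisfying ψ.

For ◇¬□□p:
s: no successors, so ◇¬□□p fails. ✗
t: no successors, so ◇¬□□p fails. ✗
u: successors {t, v}; ¬□□p there: t:F, v:F. ✗
v: no successors, so ◇¬□□p fails. ✗
w: successors {t, v}; ¬□□p there: t:F, v:F. ✗
— 0 worlds.
For □◇◇p:
s: no successors, so □◇◇p holds vacuously. ✓
t: no successors, so □◇◇p holds vacuously. ✓
u: successors {t, v}; ◇◇p there: t:F, v:F. ✗
v: no successors, so □◇◇p holds vacuously. ✓
w: successors {t, v}; ◇◇p there: t:F, v:F. ✗
— 3 worlds.

0 and 3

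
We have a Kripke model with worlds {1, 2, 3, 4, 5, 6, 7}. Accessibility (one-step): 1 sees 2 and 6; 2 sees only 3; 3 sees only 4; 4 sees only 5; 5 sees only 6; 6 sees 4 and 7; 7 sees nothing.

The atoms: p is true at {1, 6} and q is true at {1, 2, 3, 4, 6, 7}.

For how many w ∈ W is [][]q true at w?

1: successors {2, 6}; []q there: 2:T, 6:T. ✓
2: successors {3}; []q there: 3:T. ✓
3: successors {4}; []q there: 4:F. ✗
4: successors {5}; []q there: 5:T. ✓
5: successors {6}; []q there: 6:T. ✓
6: successors {4, 7}; []q there: 4:F, 7:T. ✗
7: no successors, so [][]q holds vacuously. ✓
Satisfying worlds: {1, 2, 4, 5, 7}.

5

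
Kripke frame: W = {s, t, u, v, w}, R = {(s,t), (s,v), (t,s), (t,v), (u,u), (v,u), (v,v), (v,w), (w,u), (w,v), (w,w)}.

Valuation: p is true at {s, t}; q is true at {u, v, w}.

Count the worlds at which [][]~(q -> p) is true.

s: successors {t, v}; []~(q -> p) there: t:F, v:T. ✗
t: successors {s, v}; []~(q -> p) there: s:F, v:T. ✗
u: successors {u}; []~(q -> p) there: u:T. ✓
v: successors {u, v, w}; []~(q -> p) there: u:T, v:T, w:T. ✓
w: successors {u, v, w}; []~(q -> p) there: u:T, v:T, w:T. ✓
Satisfying worlds: {u, v, w}.

3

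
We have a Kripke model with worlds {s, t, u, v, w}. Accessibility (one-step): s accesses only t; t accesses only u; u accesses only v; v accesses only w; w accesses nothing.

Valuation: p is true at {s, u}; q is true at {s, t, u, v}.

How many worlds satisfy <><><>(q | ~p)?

s: successors {t}; <><>(q | ~p) there: t:T. ✓
t: successors {u}; <><>(q | ~p) there: u:T. ✓
u: successors {v}; <><>(q | ~p) there: v:F. ✗
v: successors {w}; <><>(q | ~p) there: w:F. ✗
w: no successors, so <><><>(q | ~p) fails. ✗
Satisfying worlds: {s, t}.

2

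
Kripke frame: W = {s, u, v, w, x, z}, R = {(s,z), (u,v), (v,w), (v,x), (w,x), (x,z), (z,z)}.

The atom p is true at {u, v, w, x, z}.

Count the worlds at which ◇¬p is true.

s: successors {z}; ¬p there: z:F. ✗
u: successors {v}; ¬p there: v:F. ✗
v: successors {w, x}; ¬p there: w:F, x:F. ✗
w: successors {x}; ¬p there: x:F. ✗
x: successors {z}; ¬p there: z:F. ✗
z: successors {z}; ¬p there: z:F. ✗
Satisfying worlds: ∅.

0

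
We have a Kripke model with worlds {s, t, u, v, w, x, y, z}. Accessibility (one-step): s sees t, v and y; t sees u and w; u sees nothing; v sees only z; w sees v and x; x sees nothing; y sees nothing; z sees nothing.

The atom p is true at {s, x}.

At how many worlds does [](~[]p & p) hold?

s: successors {t, v, y}; ~[]p & p there: t:F, v:F, y:F. ✗
t: successors {u, w}; ~[]p & p there: u:F, w:F. ✗
u: no successors, so [](~[]p & p) holds vacuously. ✓
v: successors {z}; ~[]p & p there: z:F. ✗
w: successors {v, x}; ~[]p & p there: v:F, x:F. ✗
x: no successors, so [](~[]p & p) holds vacuously. ✓
y: no successors, so [](~[]p & p) holds vacuously. ✓
z: no successors, so [](~[]p & p) holds vacuously. ✓
Satisfying worlds: {u, x, y, z}.

4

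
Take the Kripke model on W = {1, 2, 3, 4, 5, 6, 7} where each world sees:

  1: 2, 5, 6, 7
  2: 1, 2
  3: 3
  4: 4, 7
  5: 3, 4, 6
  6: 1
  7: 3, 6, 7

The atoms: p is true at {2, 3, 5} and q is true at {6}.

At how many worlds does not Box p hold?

1: Box p is F. ✓
2: Box p is F. ✓
3: Box p is T. ✗
4: Box p is F. ✓
5: Box p is F. ✓
6: Box p is F. ✓
7: Box p is F. ✓
Satisfying worlds: {1, 2, 4, 5, 6, 7}.

6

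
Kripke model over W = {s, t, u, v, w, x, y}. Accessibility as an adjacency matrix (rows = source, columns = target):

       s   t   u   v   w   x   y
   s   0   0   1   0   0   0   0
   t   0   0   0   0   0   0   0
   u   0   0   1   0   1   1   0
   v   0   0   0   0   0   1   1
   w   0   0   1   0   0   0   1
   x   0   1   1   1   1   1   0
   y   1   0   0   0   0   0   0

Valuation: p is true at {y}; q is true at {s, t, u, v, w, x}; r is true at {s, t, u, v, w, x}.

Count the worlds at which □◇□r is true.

s: successors {u}; ◇□r there: u:T. ✓
t: no successors, so □◇□r holds vacuously. ✓
u: successors {u, w, x}; ◇□r there: u:T, w:T, x:T. ✓
v: successors {x, y}; ◇□r there: x:T, y:T. ✓
w: successors {u, y}; ◇□r there: u:T, y:T. ✓
x: successors {t, u, v, w, x}; ◇□r there: t:F, u:T, v:T, w:T, x:T. ✗
y: successors {s}; ◇□r there: s:T. ✓
Satisfying worlds: {s, t, u, v, w, y}.

6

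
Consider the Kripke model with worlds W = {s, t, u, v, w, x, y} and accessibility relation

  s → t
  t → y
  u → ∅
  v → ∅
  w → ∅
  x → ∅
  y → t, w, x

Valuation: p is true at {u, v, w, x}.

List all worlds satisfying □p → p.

s: □p is F, p is F. ✓
t: □p is F, p is F. ✓
u: □p is T, p is T. ✓
v: □p is T, p is T. ✓
w: □p is T, p is T. ✓
x: □p is T, p is T. ✓
y: □p is F, p is F. ✓

{s, t, u, v, w, x, y}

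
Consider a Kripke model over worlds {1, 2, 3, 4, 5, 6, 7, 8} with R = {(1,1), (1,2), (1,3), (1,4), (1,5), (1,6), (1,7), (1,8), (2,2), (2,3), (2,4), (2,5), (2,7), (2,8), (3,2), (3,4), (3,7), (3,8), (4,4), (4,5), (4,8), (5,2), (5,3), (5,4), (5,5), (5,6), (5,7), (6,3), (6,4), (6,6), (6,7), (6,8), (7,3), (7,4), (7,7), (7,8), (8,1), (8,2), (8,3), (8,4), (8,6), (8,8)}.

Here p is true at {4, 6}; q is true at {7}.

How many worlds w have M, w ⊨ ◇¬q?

1: successors {1, 2, 3, 4, 5, 6, 7, 8}; ¬q there: 1:T, 2:T, 3:T, 4:T, 5:T, 6:T, 7:F, 8:T. ✓
2: successors {2, 3, 4, 5, 7, 8}; ¬q there: 2:T, 3:T, 4:T, 5:T, 7:F, 8:T. ✓
3: successors {2, 4, 7, 8}; ¬q there: 2:T, 4:T, 7:F, 8:T. ✓
4: successors {4, 5, 8}; ¬q there: 4:T, 5:T, 8:T. ✓
5: successors {2, 3, 4, 5, 6, 7}; ¬q there: 2:T, 3:T, 4:T, 5:T, 6:T, 7:F. ✓
6: successors {3, 4, 6, 7, 8}; ¬q there: 3:T, 4:T, 6:T, 7:F, 8:T. ✓
7: successors {3, 4, 7, 8}; ¬q there: 3:T, 4:T, 7:F, 8:T. ✓
8: successors {1, 2, 3, 4, 6, 8}; ¬q there: 1:T, 2:T, 3:T, 4:T, 6:T, 8:T. ✓
Satisfying worlds: {1, 2, 3, 4, 5, 6, 7, 8}.

8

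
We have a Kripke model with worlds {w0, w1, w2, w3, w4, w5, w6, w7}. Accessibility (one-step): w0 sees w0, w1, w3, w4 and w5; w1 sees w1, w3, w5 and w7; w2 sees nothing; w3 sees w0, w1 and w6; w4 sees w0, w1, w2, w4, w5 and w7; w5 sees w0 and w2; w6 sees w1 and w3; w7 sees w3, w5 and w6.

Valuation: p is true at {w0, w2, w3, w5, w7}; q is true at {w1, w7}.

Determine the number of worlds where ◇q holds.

5

w0: successors {w0, w1, w3, w4, w5}; q there: w0:F, w1:T, w3:F, w4:F, w5:F. ✓
w1: successors {w1, w3, w5, w7}; q there: w1:T, w3:F, w5:F, w7:T. ✓
w2: no successors, so ◇q fails. ✗
w3: successors {w0, w1, w6}; q there: w0:F, w1:T, w6:F. ✓
w4: successors {w0, w1, w2, w4, w5, w7}; q there: w0:F, w1:T, w2:F, w4:F, w5:F, w7:T. ✓
w5: successors {w0, w2}; q there: w0:F, w2:F. ✗
w6: successors {w1, w3}; q there: w1:T, w3:F. ✓
w7: successors {w3, w5, w6}; q there: w3:F, w5:F, w6:F. ✗
Satisfying worlds: {w0, w1, w3, w4, w6}.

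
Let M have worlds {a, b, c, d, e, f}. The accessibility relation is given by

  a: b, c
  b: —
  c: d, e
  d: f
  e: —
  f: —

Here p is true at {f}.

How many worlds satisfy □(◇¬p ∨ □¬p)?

5

a: successors {b, c}; ◇¬p ∨ □¬p there: b:T, c:T. ✓
b: no successors, so □(◇¬p ∨ □¬p) holds vacuously. ✓
c: successors {d, e}; ◇¬p ∨ □¬p there: d:F, e:T. ✗
d: successors {f}; ◇¬p ∨ □¬p there: f:T. ✓
e: no successors, so □(◇¬p ∨ □¬p) holds vacuously. ✓
f: no successors, so □(◇¬p ∨ □¬p) holds vacuously. ✓
Satisfying worlds: {a, b, d, e, f}.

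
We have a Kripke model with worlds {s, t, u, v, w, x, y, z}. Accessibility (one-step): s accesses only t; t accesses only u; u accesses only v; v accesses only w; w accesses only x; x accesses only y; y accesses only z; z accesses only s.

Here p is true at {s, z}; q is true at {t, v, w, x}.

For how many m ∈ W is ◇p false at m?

6

s: successors {t}; p there: t:F. ✗
t: successors {u}; p there: u:F. ✗
u: successors {v}; p there: v:F. ✗
v: successors {w}; p there: w:F. ✗
w: successors {x}; p there: x:F. ✗
x: successors {y}; p there: y:F. ✗
y: successors {z}; p there: z:T. ✓
z: successors {s}; p there: s:T. ✓
Satisfying worlds: {y, z}.
So ◇p fails at the other 6 worlds.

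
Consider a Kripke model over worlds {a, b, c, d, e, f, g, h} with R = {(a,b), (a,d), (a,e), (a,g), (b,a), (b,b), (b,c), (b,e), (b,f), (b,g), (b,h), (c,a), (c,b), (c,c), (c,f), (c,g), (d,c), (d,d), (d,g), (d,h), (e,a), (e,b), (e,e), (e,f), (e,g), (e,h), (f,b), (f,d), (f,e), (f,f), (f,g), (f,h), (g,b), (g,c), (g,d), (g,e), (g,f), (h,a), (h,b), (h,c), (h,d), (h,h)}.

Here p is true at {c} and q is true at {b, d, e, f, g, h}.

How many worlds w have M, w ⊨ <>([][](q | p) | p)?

5

a: successors {b, d, e, g}; [][](q | p) | p there: b:F, d:F, e:F, g:F. ✗
b: successors {a, b, c, e, f, g, h}; [][](q | p) | p there: a:F, b:F, c:T, e:F, f:F, g:F, h:F. ✓
c: successors {a, b, c, f, g}; [][](q | p) | p there: a:F, b:F, c:T, f:F, g:F. ✓
d: successors {c, d, g, h}; [][](q | p) | p there: c:T, d:F, g:F, h:F. ✓
e: successors {a, b, e, f, g, h}; [][](q | p) | p there: a:F, b:F, e:F, f:F, g:F, h:F. ✗
f: successors {b, d, e, f, g, h}; [][](q | p) | p there: b:F, d:F, e:F, f:F, g:F, h:F. ✗
g: successors {b, c, d, e, f}; [][](q | p) | p there: b:F, c:T, d:F, e:F, f:F. ✓
h: successors {a, b, c, d, h}; [][](q | p) | p there: a:F, b:F, c:T, d:F, h:F. ✓
Satisfying worlds: {b, c, d, g, h}.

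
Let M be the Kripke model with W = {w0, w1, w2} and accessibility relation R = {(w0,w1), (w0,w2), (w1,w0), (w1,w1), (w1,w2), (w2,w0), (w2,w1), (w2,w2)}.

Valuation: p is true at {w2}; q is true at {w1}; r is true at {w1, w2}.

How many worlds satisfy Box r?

w0: successors {w1, w2}; r there: w1:T, w2:T. ✓
w1: successors {w0, w1, w2}; r there: w0:F, w1:T, w2:T. ✗
w2: successors {w0, w1, w2}; r there: w0:F, w1:T, w2:T. ✗
Satisfying worlds: {w0}.

1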